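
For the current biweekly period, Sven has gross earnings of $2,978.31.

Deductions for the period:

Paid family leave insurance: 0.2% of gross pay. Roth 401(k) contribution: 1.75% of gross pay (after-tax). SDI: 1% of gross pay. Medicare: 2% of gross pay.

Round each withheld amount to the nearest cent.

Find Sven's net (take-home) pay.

$2,830.88

SDI: $2,978.31 × 0.01 = $29.78
Paid family leave insurance: $2,978.31 × 0.002 = $5.96
Medicare: $2,978.31 × 0.02 = $59.57
Roth 401(k) contribution: $2,978.31 × 0.0175 = $52.12
Total deductions = $29.78 + $5.96 + $59.57 + $52.12 = $147.43
Net pay = $2,978.31 − $147.43 = $2,830.88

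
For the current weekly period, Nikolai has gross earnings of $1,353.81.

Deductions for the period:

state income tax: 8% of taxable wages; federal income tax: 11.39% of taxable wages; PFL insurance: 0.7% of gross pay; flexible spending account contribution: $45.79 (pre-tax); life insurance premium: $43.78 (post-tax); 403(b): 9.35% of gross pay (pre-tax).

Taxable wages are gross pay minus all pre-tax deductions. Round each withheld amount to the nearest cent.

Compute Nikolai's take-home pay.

403(b): $1,353.81 × 0.0935 = $126.58
Flexible spending account contribution: $45.79
Pre-tax total = $126.58 + $45.79 = $172.37
Taxable wages = $1,353.81 − $172.37 = $1,181.44
Federal income tax: $1,181.44 × 0.1139 = $134.57
State income tax: $1,181.44 × 0.08 = $94.52
PFL insurance: $1,353.81 × 0.007 = $9.48
Life insurance premium: $43.78
Total deductions = $126.58 + $45.79 + $134.57 + $94.52 + $9.48 + $43.78 = $454.72
Net pay = $1,353.81 − $454.72 = $899.09

$899.09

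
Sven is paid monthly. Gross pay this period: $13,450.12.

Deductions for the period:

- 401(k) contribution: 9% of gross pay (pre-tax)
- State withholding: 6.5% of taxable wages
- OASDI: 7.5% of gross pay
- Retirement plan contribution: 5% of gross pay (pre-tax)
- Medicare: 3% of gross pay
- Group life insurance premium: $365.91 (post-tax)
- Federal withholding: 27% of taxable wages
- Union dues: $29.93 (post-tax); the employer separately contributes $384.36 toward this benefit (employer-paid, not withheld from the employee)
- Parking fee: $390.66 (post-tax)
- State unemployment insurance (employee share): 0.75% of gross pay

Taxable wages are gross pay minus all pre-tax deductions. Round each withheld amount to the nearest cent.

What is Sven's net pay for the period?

$5,392.48

401(k) contribution: $13,450.12 × 0.09 = $1,210.51
Retirement plan contribution: $13,450.12 × 0.05 = $672.51
Pre-tax total = $1,210.51 + $672.51 = $1,883.02
Taxable wages = $13,450.12 − $1,883.02 = $11,567.10
State withholding: $11,567.10 × 0.065 = $751.86
Federal withholding: $11,567.10 × 0.27 = $3,123.12
State unemployment insurance (employee share): $13,450.12 × 0.0075 = $100.88
OASDI: $13,450.12 × 0.075 = $1,008.76
Medicare: $13,450.12 × 0.03 = $403.50
Parking fee: $390.66
Union dues: $29.93
Group life insurance premium: $365.91
(Employer's $384.36 toward union dues is not withheld from the employee.)
Total deductions = $1,210.51 + $672.51 + $751.86 + $3,123.12 + $100.88 + $1,008.76 + $403.50 + $390.66 + $29.93 + $365.91 = $8,057.64
Net pay = $13,450.12 − $8,057.64 = $5,392.48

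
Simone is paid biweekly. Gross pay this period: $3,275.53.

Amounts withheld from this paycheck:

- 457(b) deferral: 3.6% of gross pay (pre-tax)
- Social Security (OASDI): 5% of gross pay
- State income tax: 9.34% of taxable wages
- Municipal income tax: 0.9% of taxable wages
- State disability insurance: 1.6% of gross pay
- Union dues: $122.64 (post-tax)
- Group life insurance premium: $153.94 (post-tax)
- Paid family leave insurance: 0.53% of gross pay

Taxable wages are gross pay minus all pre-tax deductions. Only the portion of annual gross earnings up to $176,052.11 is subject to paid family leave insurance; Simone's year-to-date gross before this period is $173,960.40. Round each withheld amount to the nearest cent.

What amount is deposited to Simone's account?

457(b) deferral: $3,275.53 × 0.036 = $117.92
Taxable wages = $3,275.53 − $117.92 = $3,157.61
Municipal income tax: $3,157.61 × 0.009 = $28.42
State income tax: $3,157.61 × 0.0934 = $294.92
State disability insurance: $3,275.53 × 0.016 = $52.41
Paid family leave insurance: only $176,052.11 − $173,960.40 = $2,091.71 of this check is subject → $2,091.71 × 0.0053 = $11.09
Social Security (OASDI): $3,275.53 × 0.05 = $163.78
Union dues: $122.64
Group life insurance premium: $153.94
Total deductions = $117.92 + $28.42 + $294.92 + $52.41 + $11.09 + $163.78 + $122.64 + $153.94 = $945.12
Net pay = $3,275.53 − $945.12 = $2,330.41

$2,330.41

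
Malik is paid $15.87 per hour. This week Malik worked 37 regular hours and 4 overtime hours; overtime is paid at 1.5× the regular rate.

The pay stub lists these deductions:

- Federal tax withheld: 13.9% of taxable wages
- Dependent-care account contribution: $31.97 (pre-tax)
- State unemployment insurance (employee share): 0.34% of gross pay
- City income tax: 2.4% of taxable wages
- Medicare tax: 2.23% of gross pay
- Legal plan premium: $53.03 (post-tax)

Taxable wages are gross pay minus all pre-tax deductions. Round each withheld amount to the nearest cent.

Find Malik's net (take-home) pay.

Regular pay: 37 × $15.87 = $587.19
Overtime pay: 4 × $15.87 × 1.5 = $95.22
Gross pay = $587.19 + $95.22 = $682.41
Dependent-care account contribution: $31.97
Taxable wages = $682.41 − $31.97 = $650.44
City income tax: $650.44 × 0.024 = $15.61
Federal tax withheld: $650.44 × 0.139 = $90.41
State unemployment insurance (employee share): $682.41 × 0.0034 = $2.32
Medicare tax: $682.41 × 0.0223 = $15.22
Legal plan premium: $53.03
Total deductions = $31.97 + $15.61 + $90.41 + $2.32 + $15.22 + $53.03 = $208.56
Net pay = $682.41 − $208.56 = $473.85

$473.85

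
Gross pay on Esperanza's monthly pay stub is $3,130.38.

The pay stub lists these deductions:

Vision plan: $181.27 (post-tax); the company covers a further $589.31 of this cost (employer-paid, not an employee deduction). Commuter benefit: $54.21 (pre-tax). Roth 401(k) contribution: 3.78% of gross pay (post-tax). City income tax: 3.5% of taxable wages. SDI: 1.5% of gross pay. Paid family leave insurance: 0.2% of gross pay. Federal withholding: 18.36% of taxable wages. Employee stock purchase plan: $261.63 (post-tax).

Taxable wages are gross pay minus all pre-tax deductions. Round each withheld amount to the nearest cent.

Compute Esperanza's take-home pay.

$1,789.27

Commuter benefit: $54.21
Taxable wages = $3,130.38 − $54.21 = $3,076.17
City income tax: $3,076.17 × 0.035 = $107.67
Federal withholding: $3,076.17 × 0.1836 = $564.78
Paid family leave insurance: $3,130.38 × 0.002 = $6.26
SDI: $3,130.38 × 0.015 = $46.96
Vision plan: $181.27
Employee stock purchase plan: $261.63
Roth 401(k) contribution: $3,130.38 × 0.0378 = $118.33
(Employer's $589.31 toward vision plan is not withheld from the employee.)
Total deductions = $54.21 + $107.67 + $564.78 + $6.26 + $46.96 + $181.27 + $261.63 + $118.33 = $1,341.11
Net pay = $3,130.38 − $1,341.11 = $1,789.27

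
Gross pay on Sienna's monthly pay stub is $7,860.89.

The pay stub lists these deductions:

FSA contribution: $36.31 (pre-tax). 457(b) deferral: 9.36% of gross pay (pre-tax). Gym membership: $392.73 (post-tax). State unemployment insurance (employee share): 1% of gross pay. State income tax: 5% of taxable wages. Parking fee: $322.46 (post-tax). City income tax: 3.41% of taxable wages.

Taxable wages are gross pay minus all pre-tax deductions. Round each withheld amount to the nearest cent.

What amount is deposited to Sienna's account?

$5,698.83

457(b) deferral: $7,860.89 × 0.0936 = $735.78
FSA contribution: $36.31
Pre-tax total = $735.78 + $36.31 = $772.09
Taxable wages = $7,860.89 − $772.09 = $7,088.80
State income tax: $7,088.80 × 0.05 = $354.44
City income tax: $7,088.80 × 0.0341 = $241.73
State unemployment insurance (employee share): $7,860.89 × 0.01 = $78.61
Gym membership: $392.73
Parking fee: $322.46
Total deductions = $735.78 + $36.31 + $354.44 + $241.73 + $78.61 + $392.73 + $322.46 = $2,162.06
Net pay = $7,860.89 − $2,162.06 = $5,698.83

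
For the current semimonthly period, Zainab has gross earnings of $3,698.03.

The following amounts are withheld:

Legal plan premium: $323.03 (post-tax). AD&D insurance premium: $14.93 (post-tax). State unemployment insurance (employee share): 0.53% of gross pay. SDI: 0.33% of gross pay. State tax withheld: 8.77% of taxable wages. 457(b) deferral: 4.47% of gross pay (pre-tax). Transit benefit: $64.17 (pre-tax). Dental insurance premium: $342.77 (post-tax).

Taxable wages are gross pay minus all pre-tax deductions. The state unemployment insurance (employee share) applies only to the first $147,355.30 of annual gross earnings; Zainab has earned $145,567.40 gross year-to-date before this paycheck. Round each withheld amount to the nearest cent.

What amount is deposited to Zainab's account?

457(b) deferral: $3,698.03 × 0.0447 = $165.30
Transit benefit: $64.17
Pre-tax total = $165.30 + $64.17 = $229.47
Taxable wages = $3,698.03 − $229.47 = $3,468.56
State tax withheld: $3,468.56 × 0.0877 = $304.19
State unemployment insurance (employee share): only $147,355.30 − $145,567.40 = $1,787.90 of this check is subject → $1,787.90 × 0.0053 = $9.48
SDI: $3,698.03 × 0.0033 = $12.20
Legal plan premium: $323.03
Dental insurance premium: $342.77
AD&D insurance premium: $14.93
Total deductions = $165.30 + $64.17 + $304.19 + $9.48 + $12.20 + $323.03 + $342.77 + $14.93 = $1,236.07
Net pay = $3,698.03 − $1,236.07 = $2,461.96

$2,461.96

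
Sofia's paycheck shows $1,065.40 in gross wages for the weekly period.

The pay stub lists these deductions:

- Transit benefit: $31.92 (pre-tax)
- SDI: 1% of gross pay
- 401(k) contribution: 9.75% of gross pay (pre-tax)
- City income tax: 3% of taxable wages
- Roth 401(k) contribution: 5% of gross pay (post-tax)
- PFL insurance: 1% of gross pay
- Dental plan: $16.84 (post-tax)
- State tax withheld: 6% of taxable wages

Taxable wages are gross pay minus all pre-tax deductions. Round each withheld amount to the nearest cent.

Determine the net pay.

Transit benefit: $31.92
401(k) contribution: $1,065.40 × 0.0975 = $103.88
Pre-tax total = $31.92 + $103.88 = $135.80
Taxable wages = $1,065.40 − $135.80 = $929.60
City income tax: $929.60 × 0.03 = $27.89
State tax withheld: $929.60 × 0.06 = $55.78
PFL insurance: $1,065.40 × 0.01 = $10.65
SDI: $1,065.40 × 0.01 = $10.65
Dental plan: $16.84
Roth 401(k) contribution: $1,065.40 × 0.05 = $53.27
Total deductions = $31.92 + $103.88 + $27.89 + $55.78 + $10.65 + $10.65 + $16.84 + $53.27 = $310.88
Net pay = $1,065.40 − $310.88 = $754.52

$754.52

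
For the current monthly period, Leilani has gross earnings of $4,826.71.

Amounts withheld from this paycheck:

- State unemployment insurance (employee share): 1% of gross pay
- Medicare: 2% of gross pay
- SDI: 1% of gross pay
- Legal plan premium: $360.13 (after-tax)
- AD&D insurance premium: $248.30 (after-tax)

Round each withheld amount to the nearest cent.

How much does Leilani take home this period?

$4,025.21

Medicare: $4,826.71 × 0.02 = $96.53
SDI: $4,826.71 × 0.01 = $48.27
State unemployment insurance (employee share): $4,826.71 × 0.01 = $48.27
Legal plan premium: $360.13
AD&D insurance premium: $248.30
Total deductions = $96.53 + $48.27 + $48.27 + $360.13 + $248.30 = $801.50
Net pay = $4,826.71 − $801.50 = $4,025.21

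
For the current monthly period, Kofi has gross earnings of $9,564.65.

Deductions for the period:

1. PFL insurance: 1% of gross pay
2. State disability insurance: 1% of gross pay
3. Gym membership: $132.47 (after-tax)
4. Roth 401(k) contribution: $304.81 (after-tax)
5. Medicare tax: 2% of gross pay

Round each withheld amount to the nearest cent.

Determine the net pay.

Medicare tax: $9,564.65 × 0.02 = $191.29
State disability insurance: $9,564.65 × 0.01 = $95.65
PFL insurance: $9,564.65 × 0.01 = $95.65
Roth 401(k) contribution: $304.81
Gym membership: $132.47
Total deductions = $191.29 + $95.65 + $95.65 + $304.81 + $132.47 = $819.87
Net pay = $9,564.65 − $819.87 = $8,744.78

$8,744.78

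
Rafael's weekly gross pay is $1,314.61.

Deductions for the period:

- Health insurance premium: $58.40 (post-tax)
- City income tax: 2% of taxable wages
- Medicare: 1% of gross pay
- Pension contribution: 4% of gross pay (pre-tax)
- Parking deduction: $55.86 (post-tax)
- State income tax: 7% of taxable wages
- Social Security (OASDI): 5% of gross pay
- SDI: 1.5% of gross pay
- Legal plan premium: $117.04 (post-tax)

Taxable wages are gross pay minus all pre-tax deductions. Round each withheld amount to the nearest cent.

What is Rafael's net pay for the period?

$818.55

Pension contribution: $1,314.61 × 0.04 = $52.58
Taxable wages = $1,314.61 − $52.58 = $1,262.03
State income tax: $1,262.03 × 0.07 = $88.34
City income tax: $1,262.03 × 0.02 = $25.24
Social Security (OASDI): $1,314.61 × 0.05 = $65.73
SDI: $1,314.61 × 0.015 = $19.72
Medicare: $1,314.61 × 0.01 = $13.15
Parking deduction: $55.86
Health insurance premium: $58.40
Legal plan premium: $117.04
Total deductions = $52.58 + $88.34 + $25.24 + $65.73 + $19.72 + $13.15 + $55.86 + $58.40 + $117.04 = $496.06
Net pay = $1,314.61 − $496.06 = $818.55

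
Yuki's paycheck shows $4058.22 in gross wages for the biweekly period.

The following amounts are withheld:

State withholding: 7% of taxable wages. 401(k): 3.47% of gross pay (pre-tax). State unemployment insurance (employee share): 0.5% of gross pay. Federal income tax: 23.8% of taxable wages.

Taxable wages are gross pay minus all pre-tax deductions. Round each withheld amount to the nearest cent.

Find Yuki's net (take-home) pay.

$2690.55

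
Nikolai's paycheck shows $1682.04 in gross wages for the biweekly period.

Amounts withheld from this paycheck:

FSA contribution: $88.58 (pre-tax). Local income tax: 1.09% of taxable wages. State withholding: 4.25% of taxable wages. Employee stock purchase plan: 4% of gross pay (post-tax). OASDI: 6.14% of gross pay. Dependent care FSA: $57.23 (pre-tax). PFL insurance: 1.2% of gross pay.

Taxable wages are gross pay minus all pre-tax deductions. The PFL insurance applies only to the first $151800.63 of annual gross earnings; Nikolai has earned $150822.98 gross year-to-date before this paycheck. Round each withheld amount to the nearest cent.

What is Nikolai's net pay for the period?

$1271.91

FSA contribution: $88.58
Dependent care FSA: $57.23
Pre-tax total = $88.58 + $57.23 = $145.81
Taxable wages = $1682.04 − $145.81 = $1536.23
State withholding: $1536.23 × 0.0425 = $65.29
Local income tax: $1536.23 × 0.0109 = $16.74
PFL insurance: only $151800.63 − $150822.98 = $977.65 of this check is subject → $977.65 × 0.012 = $11.73
OASDI: $1682.04 × 0.0614 = $103.28
Employee stock purchase plan: $1682.04 × 0.04 = $67.28
Total deductions = $88.58 + $57.23 + $65.29 + $16.74 + $11.73 + $103.28 + $67.28 = $410.13
Net pay = $1682.04 − $410.13 = $1271.91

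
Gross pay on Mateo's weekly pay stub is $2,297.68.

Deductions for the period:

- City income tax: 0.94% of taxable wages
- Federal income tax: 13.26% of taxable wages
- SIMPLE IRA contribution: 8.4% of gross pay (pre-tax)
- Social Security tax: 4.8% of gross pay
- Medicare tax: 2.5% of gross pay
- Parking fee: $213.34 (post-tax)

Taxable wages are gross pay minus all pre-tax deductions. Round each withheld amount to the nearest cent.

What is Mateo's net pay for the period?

$1,424.74

SIMPLE IRA contribution: $2,297.68 × 0.084 = $193.01
Taxable wages = $2,297.68 − $193.01 = $2,104.67
City income tax: $2,104.67 × 0.0094 = $19.78
Federal income tax: $2,104.67 × 0.1326 = $279.08
Social Security tax: $2,297.68 × 0.048 = $110.29
Medicare tax: $2,297.68 × 0.025 = $57.44
Parking fee: $213.34
Total deductions = $193.01 + $19.78 + $279.08 + $110.29 + $57.44 + $213.34 = $872.94
Net pay = $2,297.68 − $872.94 = $1,424.74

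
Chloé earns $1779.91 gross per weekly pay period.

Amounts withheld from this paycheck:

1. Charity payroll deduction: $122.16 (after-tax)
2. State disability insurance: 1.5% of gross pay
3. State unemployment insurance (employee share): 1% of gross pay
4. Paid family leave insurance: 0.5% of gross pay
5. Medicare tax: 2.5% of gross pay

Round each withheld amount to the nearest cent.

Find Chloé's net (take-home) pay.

$1559.85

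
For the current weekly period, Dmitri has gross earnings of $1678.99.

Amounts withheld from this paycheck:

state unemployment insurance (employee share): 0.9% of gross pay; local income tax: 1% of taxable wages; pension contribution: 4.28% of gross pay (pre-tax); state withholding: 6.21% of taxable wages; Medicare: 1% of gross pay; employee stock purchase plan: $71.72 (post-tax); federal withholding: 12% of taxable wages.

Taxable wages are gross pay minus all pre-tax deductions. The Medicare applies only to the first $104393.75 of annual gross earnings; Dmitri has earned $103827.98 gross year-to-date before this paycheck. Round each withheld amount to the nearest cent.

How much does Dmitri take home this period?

Pension contribution: $1678.99 × 0.0428 = $71.86
Taxable wages = $1678.99 − $71.86 = $1607.13
Local income tax: $1607.13 × 0.01 = $16.07
Federal withholding: $1607.13 × 0.12 = $192.86
State withholding: $1607.13 × 0.0621 = $99.80
Medicare: only $104393.75 − $103827.98 = $565.77 of this check is subject → $565.77 × 0.01 = $5.66
State unemployment insurance (employee share): $1678.99 × 0.009 = $15.11
Employee stock purchase plan: $71.72
Total deductions = $71.86 + $16.07 + $192.86 + $99.80 + $5.66 + $15.11 + $71.72 = $473.08
Net pay = $1678.99 − $473.08 = $1205.91

$1205.91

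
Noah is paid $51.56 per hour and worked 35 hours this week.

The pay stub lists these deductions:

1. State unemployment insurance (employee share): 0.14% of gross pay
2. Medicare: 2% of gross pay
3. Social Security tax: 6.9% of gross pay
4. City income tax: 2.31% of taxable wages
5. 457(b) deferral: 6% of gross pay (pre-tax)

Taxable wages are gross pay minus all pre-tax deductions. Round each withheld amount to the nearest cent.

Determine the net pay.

$1,494.00

Gross pay: 35 × $51.56 = $1,804.60
457(b) deferral: $1,804.60 × 0.06 = $108.28
Taxable wages = $1,804.60 − $108.28 = $1,696.32
City income tax: $1,696.32 × 0.0231 = $39.18
State unemployment insurance (employee share): $1,804.60 × 0.0014 = $2.53
Social Security tax: $1,804.60 × 0.069 = $124.52
Medicare: $1,804.60 × 0.02 = $36.09
Total deductions = $108.28 + $39.18 + $2.53 + $124.52 + $36.09 = $310.60
Net pay = $1,804.60 − $310.60 = $1,494.00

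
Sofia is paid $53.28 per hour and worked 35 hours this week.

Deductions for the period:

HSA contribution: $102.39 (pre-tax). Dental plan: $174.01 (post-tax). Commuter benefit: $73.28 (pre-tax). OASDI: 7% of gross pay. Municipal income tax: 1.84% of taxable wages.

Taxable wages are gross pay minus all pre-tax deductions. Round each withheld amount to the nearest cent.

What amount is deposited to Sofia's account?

Gross pay: 35 × $53.28 = $1864.80
Commuter benefit: $73.28
HSA contribution: $102.39
Pre-tax total = $73.28 + $102.39 = $175.67
Taxable wages = $1864.80 − $175.67 = $1689.13
Municipal income tax: $1689.13 × 0.0184 = $31.08
OASDI: $1864.80 × 0.07 = $130.54
Dental plan: $174.01
Total deductions = $73.28 + $102.39 + $31.08 + $130.54 + $174.01 = $511.30
Net pay = $1864.80 − $511.30 = $1353.50

$1353.50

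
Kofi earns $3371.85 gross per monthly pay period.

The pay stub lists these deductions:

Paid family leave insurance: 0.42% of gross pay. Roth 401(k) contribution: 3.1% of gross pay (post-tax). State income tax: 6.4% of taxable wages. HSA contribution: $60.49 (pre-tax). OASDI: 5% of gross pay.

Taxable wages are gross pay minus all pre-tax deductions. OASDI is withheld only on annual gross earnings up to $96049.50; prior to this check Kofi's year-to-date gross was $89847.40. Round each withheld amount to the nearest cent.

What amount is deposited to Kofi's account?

HSA contribution: $60.49
Taxable wages = $3371.85 − $60.49 = $3311.36
State income tax: $3311.36 × 0.064 = $211.93
Paid family leave insurance: $3371.85 × 0.0042 = $14.16
OASDI: cap not yet reached, full $3371.85 is subject → $3371.85 × 0.05 = $168.59
Roth 401(k) contribution: $3371.85 × 0.031 = $104.53
Total deductions = $60.49 + $211.93 + $14.16 + $168.59 + $104.53 = $559.70
Net pay = $3371.85 − $559.70 = $2812.15

$2812.15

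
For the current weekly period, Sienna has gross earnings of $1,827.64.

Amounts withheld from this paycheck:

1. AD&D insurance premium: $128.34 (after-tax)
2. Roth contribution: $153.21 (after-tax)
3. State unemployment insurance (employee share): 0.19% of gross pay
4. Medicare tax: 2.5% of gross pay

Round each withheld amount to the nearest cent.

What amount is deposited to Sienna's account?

$1,496.93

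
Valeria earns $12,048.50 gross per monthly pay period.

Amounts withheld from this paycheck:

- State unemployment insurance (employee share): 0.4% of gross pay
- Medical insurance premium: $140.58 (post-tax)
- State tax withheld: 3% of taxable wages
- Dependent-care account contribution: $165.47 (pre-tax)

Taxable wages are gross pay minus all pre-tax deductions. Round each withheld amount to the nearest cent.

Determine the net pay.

$11,337.77

Dependent-care account contribution: $165.47
Taxable wages = $12,048.50 − $165.47 = $11,883.03
State tax withheld: $11,883.03 × 0.03 = $356.49
State unemployment insurance (employee share): $12,048.50 × 0.004 = $48.19
Medical insurance premium: $140.58
Total deductions = $165.47 + $356.49 + $48.19 + $140.58 = $710.73
Net pay = $12,048.50 − $710.73 = $11,337.77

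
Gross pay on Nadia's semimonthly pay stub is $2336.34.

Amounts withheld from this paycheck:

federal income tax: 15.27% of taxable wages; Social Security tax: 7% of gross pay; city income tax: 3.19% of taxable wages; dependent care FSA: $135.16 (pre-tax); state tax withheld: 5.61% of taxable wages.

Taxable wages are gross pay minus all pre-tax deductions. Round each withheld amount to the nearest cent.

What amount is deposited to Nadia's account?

Dependent care FSA: $135.16
Taxable wages = $2336.34 − $135.16 = $2201.18
State tax withheld: $2201.18 × 0.0561 = $123.49
City income tax: $2201.18 × 0.0319 = $70.22
Federal income tax: $2201.18 × 0.1527 = $336.12
Social Security tax: $2336.34 × 0.07 = $163.54
Total deductions = $135.16 + $123.49 + $70.22 + $336.12 + $163.54 = $828.53
Net pay = $2336.34 − $828.53 = $1507.81

$1507.81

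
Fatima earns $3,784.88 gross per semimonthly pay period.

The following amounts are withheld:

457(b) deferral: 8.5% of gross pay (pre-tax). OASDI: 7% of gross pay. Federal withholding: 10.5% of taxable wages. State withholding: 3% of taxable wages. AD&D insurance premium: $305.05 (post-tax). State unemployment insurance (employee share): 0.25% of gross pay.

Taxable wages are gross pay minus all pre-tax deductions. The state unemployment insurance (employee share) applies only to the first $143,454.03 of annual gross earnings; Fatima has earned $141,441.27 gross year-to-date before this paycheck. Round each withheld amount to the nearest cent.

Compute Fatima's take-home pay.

457(b) deferral: $3,784.88 × 0.085 = $321.71
Taxable wages = $3,784.88 − $321.71 = $3,463.17
Federal withholding: $3,463.17 × 0.105 = $363.63
State withholding: $3,463.17 × 0.03 = $103.90
State unemployment insurance (employee share): only $143,454.03 − $141,441.27 = $2,012.76 of this check is subject → $2,012.76 × 0.0025 = $5.03
OASDI: $3,784.88 × 0.07 = $264.94
AD&D insurance premium: $305.05
Total deductions = $321.71 + $363.63 + $103.90 + $5.03 + $264.94 + $305.05 = $1,364.26
Net pay = $3,784.88 − $1,364.26 = $2,420.62

$2,420.62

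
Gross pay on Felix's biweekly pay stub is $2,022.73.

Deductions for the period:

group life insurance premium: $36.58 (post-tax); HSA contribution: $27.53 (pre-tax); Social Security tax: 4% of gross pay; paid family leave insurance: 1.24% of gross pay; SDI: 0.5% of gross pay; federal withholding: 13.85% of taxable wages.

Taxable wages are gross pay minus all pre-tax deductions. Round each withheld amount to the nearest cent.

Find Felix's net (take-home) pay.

$1,566.18

HSA contribution: $27.53
Taxable wages = $2,022.73 − $27.53 = $1,995.20
Federal withholding: $1,995.20 × 0.1385 = $276.34
Social Security tax: $2,022.73 × 0.04 = $80.91
SDI: $2,022.73 × 0.005 = $10.11
Paid family leave insurance: $2,022.73 × 0.0124 = $25.08
Group life insurance premium: $36.58
Total deductions = $27.53 + $276.34 + $80.91 + $10.11 + $25.08 + $36.58 = $456.55
Net pay = $2,022.73 − $456.55 = $1,566.18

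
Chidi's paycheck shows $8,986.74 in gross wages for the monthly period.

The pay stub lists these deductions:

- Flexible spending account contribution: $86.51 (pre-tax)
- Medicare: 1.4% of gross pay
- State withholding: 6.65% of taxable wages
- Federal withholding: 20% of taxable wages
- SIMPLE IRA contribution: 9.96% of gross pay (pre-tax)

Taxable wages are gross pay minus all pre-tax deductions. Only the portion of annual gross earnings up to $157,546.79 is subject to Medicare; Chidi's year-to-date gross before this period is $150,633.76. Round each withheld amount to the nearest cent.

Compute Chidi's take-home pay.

Flexible spending account contribution: $86.51
SIMPLE IRA contribution: $8,986.74 × 0.0996 = $895.08
Pre-tax total = $86.51 + $895.08 = $981.59
Taxable wages = $8,986.74 − $981.59 = $8,005.15
State withholding: $8,005.15 × 0.0665 = $532.34
Federal withholding: $8,005.15 × 0.2 = $1,601.03
Medicare: only $157,546.79 − $150,633.76 = $6,913.03 of this check is subject → $6,913.03 × 0.014 = $96.78
Total deductions = $86.51 + $895.08 + $532.34 + $1,601.03 + $96.78 = $3,211.74
Net pay = $8,986.74 − $3,211.74 = $5,775.00

$5,775.00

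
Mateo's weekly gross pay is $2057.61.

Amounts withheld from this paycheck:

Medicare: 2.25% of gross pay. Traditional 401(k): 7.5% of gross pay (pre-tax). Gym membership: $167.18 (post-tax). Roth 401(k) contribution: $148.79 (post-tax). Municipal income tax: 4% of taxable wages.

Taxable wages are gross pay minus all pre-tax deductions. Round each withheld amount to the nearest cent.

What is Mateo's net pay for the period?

Traditional 401(k): $2057.61 × 0.075 = $154.32
Taxable wages = $2057.61 − $154.32 = $1903.29
Municipal income tax: $1903.29 × 0.04 = $76.13
Medicare: $2057.61 × 0.0225 = $46.30
Roth 401(k) contribution: $148.79
Gym membership: $167.18
Total deductions = $154.32 + $76.13 + $46.30 + $148.79 + $167.18 = $592.72
Net pay = $2057.61 − $592.72 = $1464.89

$1464.89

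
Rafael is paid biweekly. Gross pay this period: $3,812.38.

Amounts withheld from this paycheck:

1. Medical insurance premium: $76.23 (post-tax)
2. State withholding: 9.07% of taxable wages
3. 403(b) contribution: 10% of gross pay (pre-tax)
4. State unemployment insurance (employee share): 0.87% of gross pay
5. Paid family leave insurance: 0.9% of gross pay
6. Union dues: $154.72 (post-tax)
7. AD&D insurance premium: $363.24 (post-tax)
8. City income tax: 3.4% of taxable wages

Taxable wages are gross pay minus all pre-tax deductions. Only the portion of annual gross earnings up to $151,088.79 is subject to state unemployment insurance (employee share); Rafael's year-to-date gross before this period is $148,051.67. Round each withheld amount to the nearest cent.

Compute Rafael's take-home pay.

403(b) contribution: $3,812.38 × 0.1 = $381.24
Taxable wages = $3,812.38 − $381.24 = $3,431.14
State withholding: $3,431.14 × 0.0907 = $311.20
City income tax: $3,431.14 × 0.034 = $116.66
Paid family leave insurance: $3,812.38 × 0.009 = $34.31
State unemployment insurance (employee share): only $151,088.79 − $148,051.67 = $3,037.12 of this check is subject → $3,037.12 × 0.0087 = $26.42
Union dues: $154.72
AD&D insurance premium: $363.24
Medical insurance premium: $76.23
Total deductions = $381.24 + $311.20 + $116.66 + $34.31 + $26.42 + $154.72 + $363.24 + $76.23 = $1,464.02
Net pay = $3,812.38 − $1,464.02 = $2,348.36

$2,348.36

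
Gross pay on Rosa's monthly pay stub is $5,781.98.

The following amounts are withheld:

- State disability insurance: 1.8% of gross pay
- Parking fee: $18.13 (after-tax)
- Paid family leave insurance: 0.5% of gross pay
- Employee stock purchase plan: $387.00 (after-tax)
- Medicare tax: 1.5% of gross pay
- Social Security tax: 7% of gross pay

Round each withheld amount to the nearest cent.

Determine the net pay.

Medicare tax: $5,781.98 × 0.015 = $86.73
Social Security tax: $5,781.98 × 0.07 = $404.74
Paid family leave insurance: $5,781.98 × 0.005 = $28.91
State disability insurance: $5,781.98 × 0.018 = $104.08
Employee stock purchase plan: $387.00
Parking fee: $18.13
Total deductions = $86.73 + $404.74 + $28.91 + $104.08 + $387.00 + $18.13 = $1,029.59
Net pay = $5,781.98 − $1,029.59 = $4,752.39

$4,752.39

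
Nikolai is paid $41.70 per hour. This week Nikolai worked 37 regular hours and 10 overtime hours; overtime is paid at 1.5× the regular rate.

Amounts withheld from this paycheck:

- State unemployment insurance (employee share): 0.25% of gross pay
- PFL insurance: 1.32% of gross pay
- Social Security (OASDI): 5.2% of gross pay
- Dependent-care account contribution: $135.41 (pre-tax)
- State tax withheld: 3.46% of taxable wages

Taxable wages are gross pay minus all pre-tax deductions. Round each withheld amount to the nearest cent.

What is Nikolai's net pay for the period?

$1815.85

Regular pay: 37 × $41.70 = $1542.90
Overtime pay: 10 × $41.70 × 1.5 = $625.50
Gross pay = $1542.90 + $625.50 = $2168.40
Dependent-care account contribution: $135.41
Taxable wages = $2168.40 − $135.41 = $2032.99
State tax withheld: $2032.99 × 0.0346 = $70.34
PFL insurance: $2168.40 × 0.0132 = $28.62
Social Security (OASDI): $2168.40 × 0.052 = $112.76
State unemployment insurance (employee share): $2168.40 × 0.0025 = $5.42
Total deductions = $135.41 + $70.34 + $28.62 + $112.76 + $5.42 = $352.55
Net pay = $2168.40 − $352.55 = $1815.85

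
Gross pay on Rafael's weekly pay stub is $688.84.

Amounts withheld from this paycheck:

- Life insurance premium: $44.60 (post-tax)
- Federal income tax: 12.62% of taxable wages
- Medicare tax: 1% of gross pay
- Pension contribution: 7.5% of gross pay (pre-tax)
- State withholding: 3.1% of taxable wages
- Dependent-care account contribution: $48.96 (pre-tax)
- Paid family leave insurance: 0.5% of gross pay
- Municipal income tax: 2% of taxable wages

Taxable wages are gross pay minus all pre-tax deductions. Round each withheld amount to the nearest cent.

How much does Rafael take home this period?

Dependent-care account contribution: $48.96
Pension contribution: $688.84 × 0.075 = $51.66
Pre-tax total = $48.96 + $51.66 = $100.62
Taxable wages = $688.84 − $100.62 = $588.22
State withholding: $588.22 × 0.031 = $18.23
Federal income tax: $588.22 × 0.1262 = $74.23
Municipal income tax: $588.22 × 0.02 = $11.76
Medicare tax: $688.84 × 0.01 = $6.89
Paid family leave insurance: $688.84 × 0.005 = $3.44
Life insurance premium: $44.60
Total deductions = $48.96 + $51.66 + $18.23 + $74.23 + $11.76 + $6.89 + $3.44 + $44.60 = $259.77
Net pay = $688.84 − $259.77 = $429.07

$429.07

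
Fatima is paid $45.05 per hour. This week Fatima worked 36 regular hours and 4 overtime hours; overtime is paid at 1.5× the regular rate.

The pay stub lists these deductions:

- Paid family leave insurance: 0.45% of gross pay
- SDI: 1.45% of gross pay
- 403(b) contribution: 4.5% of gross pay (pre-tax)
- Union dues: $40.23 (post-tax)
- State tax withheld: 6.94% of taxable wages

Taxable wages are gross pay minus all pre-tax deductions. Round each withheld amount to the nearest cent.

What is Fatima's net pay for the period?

$1,605.38

Regular pay: 36 × $45.05 = $1,621.80
Overtime pay: 4 × $45.05 × 1.5 = $270.30
Gross pay = $1,621.80 + $270.30 = $1,892.10
403(b) contribution: $1,892.10 × 0.045 = $85.14
Taxable wages = $1,892.10 − $85.14 = $1,806.96
State tax withheld: $1,806.96 × 0.0694 = $125.40
Paid family leave insurance: $1,892.10 × 0.0045 = $8.51
SDI: $1,892.10 × 0.0145 = $27.44
Union dues: $40.23
Total deductions = $85.14 + $125.40 + $8.51 + $27.44 + $40.23 = $286.72
Net pay = $1,892.10 − $286.72 = $1,605.38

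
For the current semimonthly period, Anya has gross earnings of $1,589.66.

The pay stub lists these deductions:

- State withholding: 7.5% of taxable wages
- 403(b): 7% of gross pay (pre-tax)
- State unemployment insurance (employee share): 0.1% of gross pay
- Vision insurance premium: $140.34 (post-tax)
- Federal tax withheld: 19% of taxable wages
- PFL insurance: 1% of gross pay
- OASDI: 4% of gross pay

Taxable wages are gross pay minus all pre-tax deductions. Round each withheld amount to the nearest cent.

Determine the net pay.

$865.19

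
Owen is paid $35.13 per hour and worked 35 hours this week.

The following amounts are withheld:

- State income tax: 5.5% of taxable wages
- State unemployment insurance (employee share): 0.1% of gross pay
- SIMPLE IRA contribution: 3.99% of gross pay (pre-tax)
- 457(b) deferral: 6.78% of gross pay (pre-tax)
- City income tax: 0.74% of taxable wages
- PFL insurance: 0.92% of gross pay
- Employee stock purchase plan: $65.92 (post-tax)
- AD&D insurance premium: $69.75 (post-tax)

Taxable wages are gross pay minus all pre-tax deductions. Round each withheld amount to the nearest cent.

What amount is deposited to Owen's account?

Gross pay: 35 × $35.13 = $1229.55
457(b) deferral: $1229.55 × 0.0678 = $83.36
SIMPLE IRA contribution: $1229.55 × 0.0399 = $49.06
Pre-tax total = $83.36 + $49.06 = $132.42
Taxable wages = $1229.55 − $132.42 = $1097.13
State income tax: $1097.13 × 0.055 = $60.34
City income tax: $1097.13 × 0.0074 = $8.12
PFL insurance: $1229.55 × 0.0092 = $11.31
State unemployment insurance (employee share): $1229.55 × 0.001 = $1.23
Employee stock purchase plan: $65.92
AD&D insurance premium: $69.75
Total deductions = $83.36 + $49.06 + $60.34 + $8.12 + $11.31 + $1.23 + $65.92 + $69.75 = $349.09
Net pay = $1229.55 − $349.09 = $880.46

$880.46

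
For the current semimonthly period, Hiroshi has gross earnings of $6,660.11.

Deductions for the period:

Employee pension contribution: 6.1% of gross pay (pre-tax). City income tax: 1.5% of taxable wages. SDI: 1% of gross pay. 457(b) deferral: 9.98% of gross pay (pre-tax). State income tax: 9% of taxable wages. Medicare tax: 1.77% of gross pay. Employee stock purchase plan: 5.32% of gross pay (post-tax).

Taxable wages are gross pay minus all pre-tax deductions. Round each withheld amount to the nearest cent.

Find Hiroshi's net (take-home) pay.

$4,463.50

Employee pension contribution: $6,660.11 × 0.061 = $406.27
457(b) deferral: $6,660.11 × 0.0998 = $664.68
Pre-tax total = $406.27 + $664.68 = $1,070.95
Taxable wages = $6,660.11 − $1,070.95 = $5,589.16
City income tax: $5,589.16 × 0.015 = $83.84
State income tax: $5,589.16 × 0.09 = $503.02
SDI: $6,660.11 × 0.01 = $66.60
Medicare tax: $6,660.11 × 0.0177 = $117.88
Employee stock purchase plan: $6,660.11 × 0.0532 = $354.32
Total deductions = $406.27 + $664.68 + $83.84 + $503.02 + $66.60 + $117.88 + $354.32 = $2,196.61
Net pay = $6,660.11 − $2,196.61 = $4,463.50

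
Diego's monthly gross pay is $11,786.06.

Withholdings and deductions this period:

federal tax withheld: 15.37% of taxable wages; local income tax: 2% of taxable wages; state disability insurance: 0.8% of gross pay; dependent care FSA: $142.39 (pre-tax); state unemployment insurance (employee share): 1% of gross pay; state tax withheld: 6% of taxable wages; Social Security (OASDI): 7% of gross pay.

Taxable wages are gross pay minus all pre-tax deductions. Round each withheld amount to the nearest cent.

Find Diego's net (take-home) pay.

Dependent care FSA: $142.39
Taxable wages = $11,786.06 − $142.39 = $11,643.67
State tax withheld: $11,643.67 × 0.06 = $698.62
Local income tax: $11,643.67 × 0.02 = $232.87
Federal tax withheld: $11,643.67 × 0.1537 = $1,789.63
Social Security (OASDI): $11,786.06 × 0.07 = $825.02
State disability insurance: $11,786.06 × 0.008 = $94.29
State unemployment insurance (employee share): $11,786.06 × 0.01 = $117.86
Total deductions = $142.39 + $698.62 + $232.87 + $1,789.63 + $825.02 + $94.29 + $117.86 = $3,900.68
Net pay = $11,786.06 − $3,900.68 = $7,885.38

$7,885.38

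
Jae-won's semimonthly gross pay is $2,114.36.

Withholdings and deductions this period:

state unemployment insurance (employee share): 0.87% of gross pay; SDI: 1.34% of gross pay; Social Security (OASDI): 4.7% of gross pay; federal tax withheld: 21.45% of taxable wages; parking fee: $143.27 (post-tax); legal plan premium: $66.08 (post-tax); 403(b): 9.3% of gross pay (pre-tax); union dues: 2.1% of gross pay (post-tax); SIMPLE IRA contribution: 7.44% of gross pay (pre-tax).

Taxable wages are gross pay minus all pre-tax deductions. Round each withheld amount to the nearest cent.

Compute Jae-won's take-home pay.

403(b): $2,114.36 × 0.093 = $196.64
SIMPLE IRA contribution: $2,114.36 × 0.0744 = $157.31
Pre-tax total = $196.64 + $157.31 = $353.95
Taxable wages = $2,114.36 − $353.95 = $1,760.41
Federal tax withheld: $1,760.41 × 0.2145 = $377.61
State unemployment insurance (employee share): $2,114.36 × 0.0087 = $18.39
SDI: $2,114.36 × 0.0134 = $28.33
Social Security (OASDI): $2,114.36 × 0.047 = $99.37
Parking fee: $143.27
Legal plan premium: $66.08
Union dues: $2,114.36 × 0.021 = $44.40
Total deductions = $196.64 + $157.31 + $377.61 + $18.39 + $28.33 + $99.37 + $143.27 + $66.08 + $44.40 = $1,131.40
Net pay = $2,114.36 − $1,131.40 = $982.96

$982.96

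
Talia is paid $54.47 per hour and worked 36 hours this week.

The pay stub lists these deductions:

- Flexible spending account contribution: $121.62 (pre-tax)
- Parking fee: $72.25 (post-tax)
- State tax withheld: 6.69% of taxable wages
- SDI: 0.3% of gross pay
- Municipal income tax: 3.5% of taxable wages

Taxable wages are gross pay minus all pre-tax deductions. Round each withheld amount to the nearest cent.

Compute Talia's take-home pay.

$1,573.74

Gross pay: 36 × $54.47 = $1,960.92
Flexible spending account contribution: $121.62
Taxable wages = $1,960.92 − $121.62 = $1,839.30
Municipal income tax: $1,839.30 × 0.035 = $64.38
State tax withheld: $1,839.30 × 0.0669 = $123.05
SDI: $1,960.92 × 0.003 = $5.88
Parking fee: $72.25
Total deductions = $121.62 + $64.38 + $123.05 + $5.88 + $72.25 = $387.18
Net pay = $1,960.92 − $387.18 = $1,573.74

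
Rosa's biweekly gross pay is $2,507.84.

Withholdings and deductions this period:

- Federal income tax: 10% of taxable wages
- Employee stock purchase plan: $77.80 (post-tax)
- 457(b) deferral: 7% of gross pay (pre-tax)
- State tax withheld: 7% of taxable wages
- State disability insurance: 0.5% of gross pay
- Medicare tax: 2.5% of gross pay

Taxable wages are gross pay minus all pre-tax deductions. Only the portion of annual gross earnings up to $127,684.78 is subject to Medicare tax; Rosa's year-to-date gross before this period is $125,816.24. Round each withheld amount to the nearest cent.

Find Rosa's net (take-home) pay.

$1,798.75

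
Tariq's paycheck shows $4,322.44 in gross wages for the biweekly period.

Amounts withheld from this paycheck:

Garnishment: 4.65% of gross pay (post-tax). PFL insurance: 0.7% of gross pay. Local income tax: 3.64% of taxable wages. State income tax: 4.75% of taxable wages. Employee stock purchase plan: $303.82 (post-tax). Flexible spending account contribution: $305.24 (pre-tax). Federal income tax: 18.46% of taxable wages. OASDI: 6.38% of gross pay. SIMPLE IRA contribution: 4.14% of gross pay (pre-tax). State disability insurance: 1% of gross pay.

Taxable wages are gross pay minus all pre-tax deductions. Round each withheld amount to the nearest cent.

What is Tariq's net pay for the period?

$1,953.62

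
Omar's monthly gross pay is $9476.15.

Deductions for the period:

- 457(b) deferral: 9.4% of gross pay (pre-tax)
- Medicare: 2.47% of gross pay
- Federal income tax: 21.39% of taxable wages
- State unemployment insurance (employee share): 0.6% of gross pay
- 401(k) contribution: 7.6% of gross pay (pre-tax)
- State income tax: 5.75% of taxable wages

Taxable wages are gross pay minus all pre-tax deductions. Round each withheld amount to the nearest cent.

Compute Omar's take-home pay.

$5439.66

457(b) deferral: $9476.15 × 0.094 = $890.76
401(k) contribution: $9476.15 × 0.076 = $720.19
Pre-tax total = $890.76 + $720.19 = $1610.95
Taxable wages = $9476.15 − $1610.95 = $7865.20
Federal income tax: $7865.20 × 0.2139 = $1682.37
State income tax: $7865.20 × 0.0575 = $452.25
State unemployment insurance (employee share): $9476.15 × 0.006 = $56.86
Medicare: $9476.15 × 0.0247 = $234.06
Total deductions = $890.76 + $720.19 + $1682.37 + $452.25 + $56.86 + $234.06 = $4036.49
Net pay = $9476.15 − $4036.49 = $5439.66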